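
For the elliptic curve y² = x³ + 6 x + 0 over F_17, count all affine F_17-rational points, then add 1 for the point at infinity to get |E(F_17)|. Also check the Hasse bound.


Affine points = {(0, 0), (5, 6), (5, 11), (8, 4), (8, 13), (9, 1), (9, 16), (12, 7), (12, 10)}; affine count = 9; |E(F_17)| = 10.

Discriminant check: Δ ∝ 4a³ + 27b² = 4·6³ + 27·0² = 4·216 + 27·0 ≡ 14 (mod 17). Nonzero ⇒ E is nonsingular.
For each x ∈ F_17, compute rhs = x³ + 6·x + 0 mod 17, then count y ∈ F_17 with y² ≡ rhs.
  x = 0: rhs = 0, matching y values: 0 (1 points).
  x = 1: rhs = 7, matching y values: none (0 points).
  x = 2: rhs = 3, matching y values: none (0 points).
  x = 3: rhs = 11, matching y values: none (0 points).
  x = 4: rhs = 3, matching y values: none (0 points).
  x = 5: rhs = 2, matching y values: 6, 11 (2 points).
  x = 6: rhs = 14, matching y values: none (0 points).
  x = 7: rhs = 11, matching y values: none (0 points).
  x = 8: rhs = 16, matching y values: 4, 13 (2 points).
  x = 9: rhs = 1, matching y values: 1, 16 (2 points).
  x = 10: rhs = 6, matching y values: none (0 points).
  x = 11: rhs = 3, matching y values: none (0 points).
  x = 12: rhs = 15, matching y values: 7, 10 (2 points).
  x = 13: rhs = 14, matching y values: none (0 points).
  x = 14: rhs = 6, matching y values: none (0 points).
  x = 15: rhs = 14, matching y values: none (0 points).
  x = 16: rhs = 10, matching y values: none (0 points).
Total affine count: 9.
Full point count |E(F_17)| = 9 + 1 = 10.
Hasse bound: |10 − (17+1)| = |-8| = 8 ≤ 2√17 ≈ 8.2462 ✓.


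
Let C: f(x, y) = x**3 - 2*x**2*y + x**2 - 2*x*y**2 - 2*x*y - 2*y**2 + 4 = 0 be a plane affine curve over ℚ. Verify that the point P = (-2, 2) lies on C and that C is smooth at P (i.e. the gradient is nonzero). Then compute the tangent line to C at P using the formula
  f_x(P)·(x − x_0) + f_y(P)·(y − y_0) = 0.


Tangent line at P: 12*x + 4*y + 16 = 0.

Step 1: f(-2, 2) = 0, so P lies on C.
Step 2: partial derivatives
  f_x(x, y) = 3*x**2 - 4*x*y + 2*x - 2*y**2 - 2*y, f_y(x, y) = -2*x**2 - 4*x*y - 2*x - 4*y.
  f_x(P) = 12, f_y(P) = 4 (gradient nonzero, so P is smooth).
Step 3: tangent line at P: 12·(x − -2) + 4·(y − 2) = 0.
Expanding: 12*x + 4*y + 16 = 0.


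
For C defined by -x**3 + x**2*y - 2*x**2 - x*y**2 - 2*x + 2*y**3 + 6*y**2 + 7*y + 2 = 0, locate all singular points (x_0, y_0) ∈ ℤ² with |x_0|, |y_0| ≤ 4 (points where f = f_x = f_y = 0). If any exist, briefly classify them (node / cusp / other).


Singular points: {(-1, -1)}; classification: cusp.

Compute partial derivatives:
  f_x = -3*x**2 + 2*x*y - 4*x - y**2 - 2.
  f_y = x**2 - 2*x*y + 6*y**2 + 12*y + 7.
Scan x_0 ∈ {−4, ..., 4}. For each x_0, f_y(x_0, y) is a polynomial in y; find its integer roots y ∈ {−4, ..., 4}, then test f_x and f at those candidates.
  x = -4: f_y(-4, y) = 6*y**2 + 20*y + 23; no integer root y with |y| ≤ 4.
  x = -3: f_y(-3, y) = 6*y**2 + 18*y + 16; no integer root y with |y| ≤ 4.
  x = -2: f_y(-2, y) = 6*y**2 + 16*y + 11; no integer root y with |y| ≤ 4.
  x = -1: f_y(-1, y) = 6*y**2 + 14*y + 8; vanishes at y ∈ {-1}. (-1, -1): f_x = 0, f = 0 — SINGULAR.
  x = 0: f_y(0, y) = 6*y**2 + 12*y + 7; no integer root y with |y| ≤ 4.
  x = 1: f_y(1, y) = 6*y**2 + 10*y + 8; no integer root y with |y| ≤ 4.
  x = 2: f_y(2, y) = 6*y**2 + 8*y + 11; no integer root y with |y| ≤ 4.
  x = 3: f_y(3, y) = 6*y**2 + 6*y + 16; no integer root y with |y| ≤ 4.
  x = 4: f_y(4, y) = 6*y**2 + 4*y + 23; no integer root y with |y| ≤ 4.
Only singular point on the grid: (-1, -1).
Classify: substitute x = -1 + u, y = -1 + v and expand: f = -u**3 + u**2*v - u*v**2 + 2*v**3 + v**2.
No constant or linear terms (consistent with a singular point). Quadratic part: v**2. Cubic part: -u**3 + u**2*v - u*v**2 + 2*v**3.
The quadratic part v**2 is a perfect square, so there is a single (double) tangent line v = 0, i.e. y = -1. Restricting the cubic part to that line (v = 0) leaves -u**3 ≠ 0, so f is not divisible by v and the branch is v² ≈ u**3 to lowest order — this is a cusp.
Classification: cusp.


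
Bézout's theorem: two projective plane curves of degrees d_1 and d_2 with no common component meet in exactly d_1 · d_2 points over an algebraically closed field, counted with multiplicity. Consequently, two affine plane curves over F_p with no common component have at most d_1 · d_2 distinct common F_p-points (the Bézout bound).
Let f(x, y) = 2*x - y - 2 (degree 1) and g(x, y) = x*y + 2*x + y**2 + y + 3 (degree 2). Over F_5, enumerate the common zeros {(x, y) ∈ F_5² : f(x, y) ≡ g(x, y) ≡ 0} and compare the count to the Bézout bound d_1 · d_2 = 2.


Common zeros: {(0, 3), (1, 0)}; count = 2; Bézout bound = 2.

deg(f) = 1, deg(g) = 2, so Bézout bound = 2.
Scan x ∈ F_5. For each x, list the y ∈ F_5 with f(x, y) ≡ 0 and those with g(x, y) ≡ 0 (mod 5); the common zeros in that column are the intersection.
  x = 0: f ≡ 0 at y ∈ {3}; g ≡ 0 at y ∈ {1, 3}; common: {3}.
  x = 1: f ≡ 0 at y ∈ {0}; g ≡ 0 at y ∈ {0, 3}; common: {0}.
  x = 2: f ≡ 0 at y ∈ {2}; g ≡ 0 at y ∈ {3, 4}; common: ∅.
  x = 3: f ≡ 0 at y ∈ {4}; g ≡ 0 at y ∈ {3}; common: ∅.
  x = 4: f ≡ 0 at y ∈ {1}; g ≡ 0 at y ∈ {2, 3}; common: ∅.
Collecting: common zeros = {(0, 3), (1, 0)}, so the count is 2.
Comparison with the Bézout bound: 2 ≤ 2 = deg(f)·deg(g), as expected for curves with no common component (the bound is attained).


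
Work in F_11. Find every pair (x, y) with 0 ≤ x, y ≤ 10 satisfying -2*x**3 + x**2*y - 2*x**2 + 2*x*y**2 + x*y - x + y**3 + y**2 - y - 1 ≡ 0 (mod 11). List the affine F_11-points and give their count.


Affine F_11-points: {(0, 1), (0, 10), (1, 4), (2, 2), (4, 0), (4, 3), (4, 10), (7, 0), (7, 7), (8, 9), (10, 0), (10, 4), (10, 8)}; count = 13.

For each of the 121 pairs (x, y) ∈ F_11², evaluate f(x, y) mod 11. Record the zeros.
  x = 0: [0↦10, 1↦0, 2↦9, 3↦10, 4↦9, 5↦1, 6↦3, 7↦10, 8↦6, 9↦8, 10↦0]  zeros at y ∈ {1, 10}
  x = 1: [0↦5, 1↦10, 2↦5, 3↦7, 4↦0, 5↦1, 6↦5, 7↦7, 8↦2, 9↦7, 10↦6]  zeros at y ∈ {4}
  x = 2: [0↦6, 1↦6, 2↦0, 3↦5, 4↦5, 5↦6, 6↦3, 7↦2, 8↦9, 9↦8, 10↦5]  zeros at y ∈ {2}
  x = 3: [0↦1, 1↦9, 2↦4, 3↦3, 4↦1, 5↦4, 6↦7, 7↦5, 8↦4, 9↦10, 10↦7]  zeros at y ∈ ∅
  x = 4: [0↦0, 1↦7, 2↦5, 3↦0, 4↦9, 5↦5, 6↦5, 7↦4, 8↦8, 9↦1, 10↦0]  zeros at y ∈ {0, 3, 10}
  x = 5: [0↦2, 1↦10, 2↦2, 3↦6, 4↦6, 5↦8, 6↦7, 7↦9, 8↦9, 9↦2, 10↦5]  zeros at y ∈ ∅
  x = 6: [0↦6, 1↦6, 2↦5, 3↦9, 4↦2, 5↦1, 6↦1, 7↦8, 8↦6, 9↦1, 10↦10]  zeros at y ∈ ∅
  x = 7: [0↦0, 1↦5, 2↦2, 3↦8, 4↦7, 5↦5, 6↦8, 7↦0, 8↦9, 9↦8, 10↦3]  zeros at y ∈ {0, 7}
  x = 8: [0↦5, 1↦6, 2↦3, 3↦2, 4↦9, 5↦8, 6↦5, 7↦6, 8↦6, 9↦0, 10↦5]  zeros at y ∈ {9}
  x = 9: [0↦9, 1↦8, 2↦7, 3↦1, 4↦7, 5↦9, 6↦2, 7↦3, 8↦7, 9↦9, 10↦4]  zeros at y ∈ ∅
  x = 10: [0↦0, 1↦10, 2↦2, 3↦4, 4↦0, 5↦7, 6↦9, 7↦1, 8↦0, 9↦1, 10↦10]  zeros at y ∈ {0, 4, 8}
Collecting zeros: affine points = {(0, 1), (0, 10), (1, 4), (2, 2), (4, 0), (4, 3), (4, 10), (7, 0), (7, 7), (8, 9), (10, 0), (10, 4), (10, 8)}.
Total count |C(F_11)_aff| = 13.


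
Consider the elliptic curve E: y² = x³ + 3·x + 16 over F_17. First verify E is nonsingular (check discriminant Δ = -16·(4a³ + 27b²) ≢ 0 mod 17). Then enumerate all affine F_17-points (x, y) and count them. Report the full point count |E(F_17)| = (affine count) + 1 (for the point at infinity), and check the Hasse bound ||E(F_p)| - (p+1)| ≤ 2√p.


Affine points = {(0, 4), (0, 13), (2, 8), (2, 9), (3, 1), (3, 16), (8, 5), (8, 12), (10, 3), (10, 14), (13, 5), (13, 12), (15, 6), (15, 11)}; affine count = 14; |E(F_17)| = 15.

Discriminant check: Δ ∝ 4a³ + 27b² = 4·3³ + 27·16² = 4·27 + 27·256 ≡ 16 (mod 17). Nonzero ⇒ E is nonsingular.
For each x ∈ F_17, compute rhs = x³ + 3·x + 16 mod 17, then count y ∈ F_17 with y² ≡ rhs.
  x = 0: rhs = 16, matching y values: 4, 13 (2 points).
  x = 1: rhs = 3, matching y values: none (0 points).
  x = 2: rhs = 13, matching y values: 8, 9 (2 points).
  x = 3: rhs = 1, matching y values: 1, 16 (2 points).
  x = 4: rhs = 7, matching y values: none (0 points).
  x = 5: rhs = 3, matching y values: none (0 points).
  x = 6: rhs = 12, matching y values: none (0 points).
  x = 7: rhs = 6, matching y values: none (0 points).
  x = 8: rhs = 8, matching y values: 5, 12 (2 points).
  x = 9: rhs = 7, matching y values: none (0 points).
  x = 10: rhs = 9, matching y values: 3, 14 (2 points).
  x = 11: rhs = 3, matching y values: none (0 points).
  x = 12: rhs = 12, matching y values: none (0 points).
  x = 13: rhs = 8, matching y values: 5, 12 (2 points).
  x = 14: rhs = 14, matching y values: none (0 points).
  x = 15: rhs = 2, matching y values: 6, 11 (2 points).
  x = 16: rhs = 12, matching y values: none (0 points).
Total affine count: 14.
Full point count |E(F_17)| = 14 + 1 = 15.
Hasse bound: |15 − (17+1)| = |-3| = 3 ≤ 2√17 ≈ 8.2462 ✓.


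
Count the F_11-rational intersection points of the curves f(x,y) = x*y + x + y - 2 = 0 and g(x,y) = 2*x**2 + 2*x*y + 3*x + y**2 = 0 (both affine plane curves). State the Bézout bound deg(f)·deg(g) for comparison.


Common zeros: {(8, 3)}; count = 1; Bézout bound = 4.

deg(f) = 2, deg(g) = 2, so Bézout bound = 4.
Scan x ∈ F_11. For each x, list the y ∈ F_11 with f(x, y) ≡ 0 and those with g(x, y) ≡ 0 (mod 11); the common zeros in that column are the intersection.
  x = 0: f ≡ 0 at y ∈ {2}; g ≡ 0 at y ∈ {0}; common: ∅.
  x = 1: f ≡ 0 at y ∈ {6}; g ≡ 0 at y ∈ ∅; common: ∅.
  x = 2: f ≡ 0 at y ∈ {0}; g ≡ 0 at y ∈ {8, 10}; common: ∅.
  x = 3: f ≡ 0 at y ∈ {8}; g ≡ 0 at y ∈ {6, 10}; common: ∅.
  x = 4: f ≡ 0 at y ∈ {4}; g ≡ 0 at y ∈ {0, 3}; common: ∅.
  x = 5: f ≡ 0 at y ∈ {5}; g ≡ 0 at y ∈ {4, 8}; common: ∅.
  x = 6: f ≡ 0 at y ∈ {1}; g ≡ 0 at y ∈ {4, 6}; common: ∅.
  x = 7: f ≡ 0 at y ∈ {9}; g ≡ 0 at y ∈ ∅; common: ∅.
  x = 8: f ≡ 0 at y ∈ {3}; g ≡ 0 at y ∈ {3}; common: {3}.
  x = 9: f ≡ 0 at y ∈ {7}; g ≡ 0 at y ∈ ∅; common: ∅.
  x = 10: f ≡ 0 at y ∈ ∅; g ≡ 0 at y ∈ ∅; common: ∅.
Collecting: common zeros = {(8, 3)}, so the count is 1.
Comparison with the Bézout bound: 1 ≤ 4 = deg(f)·deg(g), as expected for curves with no common component (the affine F_11-count falls short of the bound because intersections may lie at infinity, over extension fields, or carry multiplicity).


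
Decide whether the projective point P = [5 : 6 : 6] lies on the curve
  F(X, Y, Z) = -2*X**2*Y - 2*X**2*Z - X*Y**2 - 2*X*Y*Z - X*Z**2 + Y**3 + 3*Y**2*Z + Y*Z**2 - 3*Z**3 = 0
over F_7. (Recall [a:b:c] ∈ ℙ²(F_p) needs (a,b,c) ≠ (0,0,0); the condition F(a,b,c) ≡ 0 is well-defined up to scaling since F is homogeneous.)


F(5,6,6) ≡ 1 (mod 7); P is NOT on the curve.

Evaluate F(5, 6, 6) term-by-term (mod 7).
  -2*X**2*Y ↦ -2·25·6·1 = -300
  -2*X**2*Z ↦ -2·25·1·6 = -300
  -X*Y**2 ↦ -1·5·36·1 = -180
  -2*X*Y*Z ↦ -2·5·6·6 = -360
  -X*Z**2 ↦ -1·5·1·36 = -180
  Y**3 ↦ 1·1·216·1 = 216
  3*Y**2*Z ↦ 3·1·36·6 = 648
  Y*Z**2 ↦ 1·1·6·36 = 216
  -3*Z**3 ↦ -3·1·1·216 = -648
Sum: F(5, 6, 6) = (-300) + (-300) + (-180) + (-360) + (-180) + (216) + (648) + (216) + (-648) = -888.
Reducing mod 7: -888 ≡ 1 (mod 7).
Since F(a, b, c) ≡ 1 ≠ 0 (mod 7), P does NOT lie on the curve.


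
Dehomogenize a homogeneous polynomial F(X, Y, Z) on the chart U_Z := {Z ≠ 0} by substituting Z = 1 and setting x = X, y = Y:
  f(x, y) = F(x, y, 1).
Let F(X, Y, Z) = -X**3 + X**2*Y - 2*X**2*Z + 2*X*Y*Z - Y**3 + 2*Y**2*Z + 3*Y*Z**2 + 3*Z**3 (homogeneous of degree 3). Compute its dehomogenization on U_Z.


f(x, y) = -x**3 + x**2*y - 2*x**2 + 2*x*y - y**3 + 2*y**2 + 3*y + 3

On U_Z we set Z = 1. Each monomial c·X^i·Y^j·Z^k in F becomes c·x^i·y^j·1^k = c·x^i·y^j.
Substituting Z = 1: F(X, Y, 1) = -x**3 + x**2*y - 2*x**2 + 2*x*y - y**3 + 2*y**2 + 3*y + 3.
Note: deg(f) ≤ deg(F) = 3; strict inequality happens when F is divisible by Z (lost terms).


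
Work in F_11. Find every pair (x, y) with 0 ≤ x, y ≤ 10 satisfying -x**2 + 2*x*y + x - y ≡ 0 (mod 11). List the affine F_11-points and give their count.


Affine F_11-points: {(0, 0), (1, 0), (2, 8), (3, 10), (4, 8), (5, 1), (7, 10), (8, 3), (9, 1), (10, 3)}; count = 10.

For each of the 121 pairs (x, y) ∈ F_11², evaluate f(x, y) mod 11. Record the zeros.
  x = 0: [0↦0, 1↦10, 2↦9, 3↦8, 4↦7, 5↦6, 6↦5, 7↦4, 8↦3, 9↦2, 10↦1]  zeros at y ∈ {0}
  x = 1: [0↦0, 1↦1, 2↦2, 3↦3, 4↦4, 5↦5, 6↦6, 7↦7, 8↦8, 9↦9, 10↦10]  zeros at y ∈ {0}
  x = 2: [0↦9, 1↦1, 2↦4, 3↦7, 4↦10, 5↦2, 6↦5, 7↦8, 8↦0, 9↦3, 10↦6]  zeros at y ∈ {8}
  x = 3: [0↦5, 1↦10, 2↦4, 3↦9, 4↦3, 5↦8, 6↦2, 7↦7, 8↦1, 9↦6, 10↦0]  zeros at y ∈ {10}
  x = 4: [0↦10, 1↦6, 2↦2, 3↦9, 4↦5, 5↦1, 6↦8, 7↦4, 8↦0, 9↦7, 10↦3]  zeros at y ∈ {8}
  x = 5: [0↦2, 1↦0, 2↦9, 3↦7, 4↦5, 5↦3, 6↦1, 7↦10, 8↦8, 9↦6, 10↦4]  zeros at y ∈ {1}
  x = 6: [0↦3, 1↦3, 2↦3, 3↦3, 4↦3, 5↦3, 6↦3, 7↦3, 8↦3, 9↦3, 10↦3]  zeros at y ∈ ∅
  x = 7: [0↦2, 1↦4, 2↦6, 3↦8, 4↦10, 5↦1, 6↦3, 7↦5, 8↦7, 9↦9, 10↦0]  zeros at y ∈ {10}
  x = 8: [0↦10, 1↦3, 2↦7, 3↦0, 4↦4, 5↦8, 6↦1, 7↦5, 8↦9, 9↦2, 10↦6]  zeros at y ∈ {3}
  x = 9: [0↦5, 1↦0, 2↦6, 3↦1, 4↦7, 5↦2, 6↦8, 7↦3, 8↦9, 9↦4, 10↦10]  zeros at y ∈ {1}
  x = 10: [0↦9, 1↦6, 2↦3, 3↦0, 4↦8, 5↦5, 6↦2, 7↦10, 8↦7, 9↦4, 10↦1]  zeros at y ∈ {3}
Collecting zeros: affine points = {(0, 0), (1, 0), (2, 8), (3, 10), (4, 8), (5, 1), (7, 10), (8, 3), (9, 1), (10, 3)}.
Total count |C(F_11)_aff| = 10.


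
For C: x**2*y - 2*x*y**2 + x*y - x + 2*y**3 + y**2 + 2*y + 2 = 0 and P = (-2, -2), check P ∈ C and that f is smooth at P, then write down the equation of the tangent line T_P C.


Tangent line at P: -3*x + 8*y + 10 = 0.

Step 1: f(-2, -2) = 0, so P lies on C.
Step 2: partial derivatives
  f_x(x, y) = 2*x*y - 2*y**2 + y - 1, f_y(x, y) = x**2 - 4*x*y + x + 6*y**2 + 2*y + 2.
  f_x(P) = -3, f_y(P) = 8 (gradient nonzero, so P is smooth).
Step 3: tangent line at P: -3·(x − -2) + 8·(y − -2) = 0.
Expanding: -3*x + 8*y + 10 = 0.


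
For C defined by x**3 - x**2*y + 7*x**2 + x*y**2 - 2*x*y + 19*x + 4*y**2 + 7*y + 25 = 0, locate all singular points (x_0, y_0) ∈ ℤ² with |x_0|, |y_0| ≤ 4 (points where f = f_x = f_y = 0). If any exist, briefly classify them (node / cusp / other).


Singular points: {(-3, -2)}; classification: cusp.

Compute partial derivatives:
  f_x = 3*x**2 - 2*x*y + 14*x + y**2 - 2*y + 19.
  f_y = -x**2 + 2*x*y - 2*x + 8*y + 7.
Scan x_0 ∈ {−4, ..., 4}. For each x_0, f_y(x_0, y) is a polynomial in y; find its integer roots y ∈ {−4, ..., 4}, then test f_x and f at those candidates.
  x = -4: f_y(-4, y) = -1; no integer root y with |y| ≤ 4.
  x = -3: f_y(-3, y) = 2*y + 4; vanishes at y ∈ {-2}. (-3, -2): f_x = 0, f = 0 — SINGULAR.
  x = -2: f_y(-2, y) = 4*y + 7; no integer root y with |y| ≤ 4.
  x = -1: f_y(-1, y) = 6*y + 8; no integer root y with |y| ≤ 4.
  x = 0: f_y(0, y) = 8*y + 7; no integer root y with |y| ≤ 4.
  x = 1: f_y(1, y) = 10*y + 4; no integer root y with |y| ≤ 4.
  x = 2: f_y(2, y) = 12*y - 1; no integer root y with |y| ≤ 4.
  x = 3: f_y(3, y) = 14*y - 8; no integer root y with |y| ≤ 4.
  x = 4: f_y(4, y) = 16*y - 17; no integer root y with |y| ≤ 4.
Only singular point on the grid: (-3, -2).
Classify: substitute x = -3 + u, y = -2 + v and expand: f = u**3 - u**2*v + u*v**2 + v**2.
No constant or linear terms (consistent with a singular point). Quadratic part: v**2. Cubic part: u**3 - u**2*v + u*v**2.
The quadratic part v**2 is a perfect square, so there is a single (double) tangent line v = 0, i.e. y = -2. Restricting the cubic part to that line (v = 0) leaves u**3 ≠ 0, so f is not divisible by v and the branch is v² ≈ -u**3 to lowest order — this is a cusp.
Classification: cusp.


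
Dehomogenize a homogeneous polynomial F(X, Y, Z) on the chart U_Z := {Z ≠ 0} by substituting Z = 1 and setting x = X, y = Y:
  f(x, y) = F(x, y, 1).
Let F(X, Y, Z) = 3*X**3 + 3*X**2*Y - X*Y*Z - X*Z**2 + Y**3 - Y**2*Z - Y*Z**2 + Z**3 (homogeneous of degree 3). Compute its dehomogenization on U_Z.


f(x, y) = 3*x**3 + 3*x**2*y - x*y - x + y**3 - y**2 - y + 1

On U_Z we set Z = 1. Each monomial c·X^i·Y^j·Z^k in F becomes c·x^i·y^j·1^k = c·x^i·y^j.
Substituting Z = 1: F(X, Y, 1) = 3*x**3 + 3*x**2*y - x*y - x + y**3 - y**2 - y + 1.
Note: deg(f) ≤ deg(F) = 3; strict inequality happens when F is divisible by Z (lost terms).


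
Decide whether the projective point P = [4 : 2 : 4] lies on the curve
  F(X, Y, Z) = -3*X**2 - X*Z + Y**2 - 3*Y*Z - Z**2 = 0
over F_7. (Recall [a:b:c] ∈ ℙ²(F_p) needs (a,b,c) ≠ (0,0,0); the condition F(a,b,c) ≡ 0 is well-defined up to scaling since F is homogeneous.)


F(4,2,4) ≡ 5 (mod 7); P is NOT on the curve.

Evaluate F(4, 2, 4) term-by-term (mod 7).
  -3*X**2 ↦ -3·16·1·1 = -48
  -X*Z ↦ -1·4·1·4 = -16
  Y**2 ↦ 1·1·4·1 = 4
  -3*Y*Z ↦ -3·1·2·4 = -24
  -Z**2 ↦ -1·1·1·16 = -16
Sum: F(4, 2, 4) = (-48) + (-16) + (4) + (-24) + (-16) = -100.
Reducing mod 7: -100 ≡ 5 (mod 7).
Since F(a, b, c) ≡ 5 ≠ 0 (mod 7), P does NOT lie on the curve.


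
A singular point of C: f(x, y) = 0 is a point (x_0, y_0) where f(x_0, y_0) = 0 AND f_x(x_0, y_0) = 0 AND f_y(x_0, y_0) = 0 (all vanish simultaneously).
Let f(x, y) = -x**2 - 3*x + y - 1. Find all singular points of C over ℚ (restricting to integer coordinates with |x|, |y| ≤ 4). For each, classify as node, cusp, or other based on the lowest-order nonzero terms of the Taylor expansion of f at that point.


No singular points in the scanned grid; C is smooth there.

Compute partial derivatives:
  f_x = -2*x - 3.
  f_y = 1.
f_y = 1 is a nonzero constant, so f_y never vanishes: no point (x, y) can satisfy f = f_x = f_y = 0. In particular no (x, y) ∈ {−4, ..., 4}² is singular; the curve is smooth.


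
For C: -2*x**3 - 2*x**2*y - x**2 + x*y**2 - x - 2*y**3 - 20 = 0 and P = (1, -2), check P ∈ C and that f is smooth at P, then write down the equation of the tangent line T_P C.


Tangent line at P: 3*x - 30*y - 63 = 0.

Step 1: f(1, -2) = 0, so P lies on C.
Step 2: partial derivatives
  f_x(x, y) = -6*x**2 - 4*x*y - 2*x + y**2 - 1, f_y(x, y) = -2*x**2 + 2*x*y - 6*y**2.
  f_x(P) = 3, f_y(P) = -30 (gradient nonzero, so P is smooth).
Step 3: tangent line at P: 3·(x − 1) + -30·(y − -2) = 0.
Expanding: 3*x - 30*y - 63 = 0.


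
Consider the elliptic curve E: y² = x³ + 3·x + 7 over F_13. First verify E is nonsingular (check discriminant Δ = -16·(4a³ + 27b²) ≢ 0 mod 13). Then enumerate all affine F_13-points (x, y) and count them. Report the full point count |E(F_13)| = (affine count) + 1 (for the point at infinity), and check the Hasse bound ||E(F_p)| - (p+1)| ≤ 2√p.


Affine points = {(3, 2), (3, 11), (5, 2), (5, 11), (8, 6), (8, 7), (9, 3), (9, 10), (10, 6), (10, 7), (12, 4), (12, 9)}; affine count = 12; |E(F_13)| = 13.

Discriminant check: Δ ∝ 4a³ + 27b² = 4·3³ + 27·7² = 4·27 + 27·49 ≡ 1 (mod 13). Nonzero ⇒ E is nonsingular.
For each x ∈ F_13, compute rhs = x³ + 3·x + 7 mod 13, then count y ∈ F_13 with y² ≡ rhs.
  x = 0: rhs = 7, matching y values: none (0 points).
  x = 1: rhs = 11, matching y values: none (0 points).
  x = 2: rhs = 8, matching y values: none (0 points).
  x = 3: rhs = 4, matching y values: 2, 11 (2 points).
  x = 4: rhs = 5, matching y values: none (0 points).
  x = 5: rhs = 4, matching y values: 2, 11 (2 points).
  x = 6: rhs = 7, matching y values: none (0 points).
  x = 7: rhs = 7, matching y values: none (0 points).
  x = 8: rhs = 10, matching y values: 6, 7 (2 points).
  x = 9: rhs = 9, matching y values: 3, 10 (2 points).
  x = 10: rhs = 10, matching y values: 6, 7 (2 points).
  x = 11: rhs = 6, matching y values: none (0 points).
  x = 12: rhs = 3, matching y values: 4, 9 (2 points).
Total affine count: 12.
Full point count |E(F_13)| = 12 + 1 = 13.
Hasse bound: |13 − (13+1)| = |-1| = 1 ≤ 2√13 ≈ 7.2111 ✓.


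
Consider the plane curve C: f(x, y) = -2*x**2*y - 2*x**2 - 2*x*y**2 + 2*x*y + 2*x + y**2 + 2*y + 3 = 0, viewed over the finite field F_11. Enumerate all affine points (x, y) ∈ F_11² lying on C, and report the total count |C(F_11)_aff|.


Affine F_11-points: {(0, 2), (0, 7), (1, 3), (1, 10), (2, 6), (2, 8), (6, 3), (7, 1), (7, 2), (8, 5), (8, 6), (9, 5), (9, 8), (10, 1), (10, 7)}; count = 15.

For each of the 121 pairs (x, y) ∈ F_11², evaluate f(x, y) mod 11. Record the zeros.
  x = 0: [0↦3, 1↦6, 2↦0, 3↦7, 4↦5, 5↦5, 6↦7, 7↦0, 8↦6, 9↦3, 10↦2]  zeros at y ∈ {2, 7}
  x = 1: [0↦3, 1↦4, 2↦3, 3↦0, 4↦6, 5↦10, 6↦1, 7↦1, 8↦10, 9↦6, 10↦0]  zeros at y ∈ {3, 10}
  x = 2: [0↦10, 1↦5, 2↦5, 3↦10, 4↦9, 5↦2, 6↦0, 7↦3, 8↦0, 9↦2, 10↦9]  zeros at y ∈ {6, 8}
  x = 3: [0↦2, 1↦9, 2↦6, 3↦4, 4↦3, 5↦3, 6↦4, 7↦6, 8↦9, 9↦2, 10↦7]  zeros at y ∈ ∅
  x = 4: [0↦1, 1↦5, 2↦6, 3↦4, 4↦10, 5↦2, 6↦2, 7↦10, 8↦4, 9↦6, 10↦5]  zeros at y ∈ ∅
  x = 5: [0↦7, 1↦4, 2↦5, 3↦10, 4↦8, 5↦10, 6↦5, 7↦4, 8↦7, 9↦3, 10↦3]  zeros at y ∈ ∅
  x = 6: [0↦9, 1↦6, 2↦3, 3↦0, 4↦8, 5↦5, 6↦2, 7↦10, 8↦7, 9↦4, 10↦1]  zeros at y ∈ {3}
  x = 7: [0↦7, 1↦0, 2↦0, 3↦7, 4↦10, 5↦9, 6↦4, 7↦6, 8↦4, 9↦9, 10↦10]  zeros at y ∈ {1, 2}
  x = 8: [0↦1, 1↦8, 2↦7, 3↦9, 4↦3, 5↦0, 6↦0, 7↦3, 8↦9, 9↦7, 10↦8]  zeros at y ∈ {5, 6}
  x = 9: [0↦2, 1↦8, 2↦2, 3↦6, 4↦9, 5↦0, 6↦1, 7↦1, 8↦0, 9↦9, 10↦6]  zeros at y ∈ {5, 8}
  x = 10: [0↦10, 1↦0, 2↦7, 3↦9, 4↦6, 5↦9, 6↦7, 7↦0, 8↦10, 9↦4, 10↦4]  zeros at y ∈ {1, 7}
Collecting zeros: affine points = {(0, 2), (0, 7), (1, 3), (1, 10), (2, 6), (2, 8), (6, 3), (7, 1), (7, 2), (8, 5), (8, 6), (9, 5), (9, 8), (10, 1), (10, 7)}.
Total count |C(F_11)_aff| = 15.


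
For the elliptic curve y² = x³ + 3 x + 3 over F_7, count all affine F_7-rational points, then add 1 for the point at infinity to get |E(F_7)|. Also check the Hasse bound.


Affine points = {(1, 0), (3, 2), (3, 5), (4, 3), (4, 4)}; affine count = 5; |E(F_7)| = 6.

Discriminant check: Δ ∝ 4a³ + 27b² = 4·3³ + 27·3² = 4·27 + 27·9 ≡ 1 (mod 7). Nonzero ⇒ E is nonsingular.
For each x ∈ F_7, compute rhs = x³ + 3·x + 3 mod 7, then count y ∈ F_7 with y² ≡ rhs.
  x = 0: rhs = 3, matching y values: none (0 points).
  x = 1: rhs = 0, matching y values: 0 (1 points).
  x = 2: rhs = 3, matching y values: none (0 points).
  x = 3: rhs = 4, matching y values: 2, 5 (2 points).
  x = 4: rhs = 2, matching y values: 3, 4 (2 points).
  x = 5: rhs = 3, matching y values: none (0 points).
  x = 6: rhs = 6, matching y values: none (0 points).
Total affine count: 5.
Full point count |E(F_7)| = 5 + 1 = 6.
Hasse bound: |6 − (7+1)| = |-2| = 2 ≤ 2√7 ≈ 5.2915 ✓.


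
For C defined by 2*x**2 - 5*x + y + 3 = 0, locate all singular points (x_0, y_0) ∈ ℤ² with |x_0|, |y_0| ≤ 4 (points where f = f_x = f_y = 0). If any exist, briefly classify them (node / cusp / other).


No singular points in the scanned grid; C is smooth there.

Compute partial derivatives:
  f_x = 4*x - 5.
  f_y = 1.
f_y = 1 is a nonzero constant, so f_y never vanishes: no point (x, y) can satisfy f = f_x = f_y = 0. In particular no (x, y) ∈ {−4, ..., 4}² is singular; the curve is smooth.


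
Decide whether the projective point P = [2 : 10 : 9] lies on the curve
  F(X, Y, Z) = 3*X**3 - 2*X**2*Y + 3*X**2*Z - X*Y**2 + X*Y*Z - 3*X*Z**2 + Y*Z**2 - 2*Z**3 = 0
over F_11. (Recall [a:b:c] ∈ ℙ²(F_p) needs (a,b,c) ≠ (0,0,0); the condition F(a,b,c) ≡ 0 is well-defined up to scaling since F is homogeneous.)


F(2,10,9) ≡ 9 (mod 11); P is NOT on the curve.

Evaluate F(2, 10, 9) term-by-term (mod 11).
  3*X**3 ↦ 3·8·1·1 = 24
  -2*X**2*Y ↦ -2·4·10·1 = -80
  3*X**2*Z ↦ 3·4·1·9 = 108
  -X*Y**2 ↦ -1·2·100·1 = -200
  X*Y*Z ↦ 1·2·10·9 = 180
  -3*X*Z**2 ↦ -3·2·1·81 = -486
  Y*Z**2 ↦ 1·1·10·81 = 810
  -2*Z**3 ↦ -2·1·1·729 = -1458
Sum: F(2, 10, 9) = (24) + (-80) + (108) + (-200) + (180) + (-486) + (810) + (-1458) = -1102.
Reducing mod 11: -1102 ≡ 9 (mod 11).
Since F(a, b, c) ≡ 9 ≠ 0 (mod 11), P does NOT lie on the curve.


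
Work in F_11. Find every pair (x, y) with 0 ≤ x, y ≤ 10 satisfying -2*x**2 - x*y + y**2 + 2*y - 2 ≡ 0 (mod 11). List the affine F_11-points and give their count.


Affine F_11-points: {(0, 4), (0, 5), (3, 5), (3, 7), (6, 1), (6, 3), (9, 3), (9, 4), (10, 1), (10, 7)}; count = 10.

For each of the 121 pairs (x, y) ∈ F_11², evaluate f(x, y) mod 11. Record the zeros.
  x = 0: [0↦9, 1↦1, 2↦6, 3↦2, 4↦0, 5↦0, 6↦2, 7↦6, 8↦1, 9↦9, 10↦8]  zeros at y ∈ {4, 5}
  x = 1: [0↦7, 1↦9, 2↦2, 3↦8, 4↦5, 5↦4, 6↦5, 7↦8, 8↦2, 9↦9, 10↦7]  zeros at y ∈ ∅
  x = 2: [0↦1, 1↦2, 2↦5, 3↦10, 4↦6, 5↦4, 6↦4, 7↦6, 8↦10, 9↦5, 10↦2]  zeros at y ∈ ∅
  x = 3: [0↦2, 1↦2, 2↦4, 3↦8, 4↦3, 5↦0, 6↦10, 7↦0, 8↦3, 9↦8, 10↦4]  zeros at y ∈ {5, 7}
  x = 4: [0↦10, 1↦9, 2↦10, 3↦2, 4↦7, 5↦3, 6↦1, 7↦1, 8↦3, 9↦7, 10↦2]  zeros at y ∈ ∅
  x = 5: [0↦3, 1↦1, 2↦1, 3↦3, 4↦7, 5↦2, 6↦10, 7↦9, 8↦10, 9↦2, 10↦7]  zeros at y ∈ ∅
  x = 6: [0↦3, 1↦0, 2↦10, 3↦0, 4↦3, 5↦8, 6↦4, 7↦2, 8↦2, 9↦4, 10↦8]  zeros at y ∈ {1, 3}
  x = 7: [0↦10, 1↦6, 2↦4, 3↦4, 4↦6, 5↦10, 6↦5, 7↦2, 8↦1, 9↦2, 10↦5]  zeros at y ∈ ∅
  x = 8: [0↦2, 1↦8, 2↦5, 3↦4, 4↦5, 5↦8, 6↦2, 7↦9, 8↦7, 9↦7, 10↦9]  zeros at y ∈ ∅
  x = 9: [0↦1, 1↦6, 2↦2, 3↦0, 4↦0, 5↦2, 6↦6, 7↦1, 8↦9, 9↦8, 10↦9]  zeros at y ∈ {3, 4}
  x = 10: [0↦7, 1↦0, 2↦6, 3↦3, 4↦2, 5↦3, 6↦6, 7↦0, 8↦7, 9↦5, 10↦5]  zeros at y ∈ {1, 7}
Collecting zeros: affine points = {(0, 4), (0, 5), (3, 5), (3, 7), (6, 1), (6, 3), (9, 3), (9, 4), (10, 1), (10, 7)}.
Total count |C(F_11)_aff| = 10.


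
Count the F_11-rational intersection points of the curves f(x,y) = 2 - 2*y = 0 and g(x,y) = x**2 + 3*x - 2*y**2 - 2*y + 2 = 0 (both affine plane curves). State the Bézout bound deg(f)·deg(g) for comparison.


Common zeros: ∅; count = 0; Bézout bound = 2.

deg(f) = 1, deg(g) = 2, so Bézout bound = 2.
Scan x ∈ F_11. For each x, list the y ∈ F_11 with f(x, y) ≡ 0 and those with g(x, y) ≡ 0 (mod 11); the common zeros in that column are the intersection.
  x = 0: f ≡ 0 at y ∈ {1}; g ≡ 0 at y ∈ {3, 7}; common: ∅.
  x = 1: f ≡ 0 at y ∈ {1}; g ≡ 0 at y ∈ ∅; common: ∅.
  x = 2: f ≡ 0 at y ∈ {1}; g ≡ 0 at y ∈ {2, 8}; common: ∅.
  x = 3: f ≡ 0 at y ∈ {1}; g ≡ 0 at y ∈ ∅; common: ∅.
  x = 4: f ≡ 0 at y ∈ {1}; g ≡ 0 at y ∈ ∅; common: ∅.
  x = 5: f ≡ 0 at y ∈ {1}; g ≡ 0 at y ∈ ∅; common: ∅.
  x = 6: f ≡ 0 at y ∈ {1}; g ≡ 0 at y ∈ {2, 8}; common: ∅.
  x = 7: f ≡ 0 at y ∈ {1}; g ≡ 0 at y ∈ ∅; common: ∅.
  x = 8: f ≡ 0 at y ∈ {1}; g ≡ 0 at y ∈ {3, 7}; common: ∅.
  x = 9: f ≡ 0 at y ∈ {1}; g ≡ 0 at y ∈ {0, 10}; common: ∅.
  x = 10: f ≡ 0 at y ∈ {1}; g ≡ 0 at y ∈ {0, 10}; common: ∅.
Collecting: common zeros = ∅, so the count is 0.
Comparison with the Bézout bound: 0 ≤ 2 = deg(f)·deg(g), as expected for curves with no common component (the affine F_11-count falls short of the bound because intersections may lie at infinity, over extension fields, or carry multiplicity).


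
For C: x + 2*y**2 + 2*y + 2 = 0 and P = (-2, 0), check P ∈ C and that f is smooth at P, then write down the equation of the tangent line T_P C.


Tangent line at P: x + 2*y + 2 = 0.

Step 1: f(-2, 0) = 0, so P lies on C.
Step 2: partial derivatives
  f_x(x, y) = 1, f_y(x, y) = 4*y + 2.
  f_x(P) = 1, f_y(P) = 2 (gradient nonzero, so P is smooth).
Step 3: tangent line at P: 1·(x − -2) + 2·(y − 0) = 0.
Expanding: x + 2*y + 2 = 0.


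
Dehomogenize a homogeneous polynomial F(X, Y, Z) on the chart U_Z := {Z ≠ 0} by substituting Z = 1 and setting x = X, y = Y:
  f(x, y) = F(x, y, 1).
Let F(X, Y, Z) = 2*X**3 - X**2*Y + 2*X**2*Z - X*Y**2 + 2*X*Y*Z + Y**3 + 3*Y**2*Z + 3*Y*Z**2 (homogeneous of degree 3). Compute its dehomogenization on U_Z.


f(x, y) = 2*x**3 - x**2*y + 2*x**2 - x*y**2 + 2*x*y + y**3 + 3*y**2 + 3*y

On U_Z we set Z = 1. Each monomial c·X^i·Y^j·Z^k in F becomes c·x^i·y^j·1^k = c·x^i·y^j.
Substituting Z = 1: F(X, Y, 1) = 2*x**3 - x**2*y + 2*x**2 - x*y**2 + 2*x*y + y**3 + 3*y**2 + 3*y.
Note: deg(f) ≤ deg(F) = 3; strict inequality happens when F is divisible by Z (lost terms).


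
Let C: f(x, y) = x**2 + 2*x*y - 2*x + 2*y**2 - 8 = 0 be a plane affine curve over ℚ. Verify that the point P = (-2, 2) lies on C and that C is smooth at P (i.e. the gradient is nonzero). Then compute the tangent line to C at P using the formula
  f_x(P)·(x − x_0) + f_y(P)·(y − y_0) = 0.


Tangent line at P: -2*x + 4*y - 12 = 0.

Step 1: f(-2, 2) = 0, so P lies on C.
Step 2: partial derivatives
  f_x(x, y) = 2*x + 2*y - 2, f_y(x, y) = 2*x + 4*y.
  f_x(P) = -2, f_y(P) = 4 (gradient nonzero, so P is smooth).
Step 3: tangent line at P: -2·(x − -2) + 4·(y − 2) = 0.
Expanding: -2*x + 4*y - 12 = 0.


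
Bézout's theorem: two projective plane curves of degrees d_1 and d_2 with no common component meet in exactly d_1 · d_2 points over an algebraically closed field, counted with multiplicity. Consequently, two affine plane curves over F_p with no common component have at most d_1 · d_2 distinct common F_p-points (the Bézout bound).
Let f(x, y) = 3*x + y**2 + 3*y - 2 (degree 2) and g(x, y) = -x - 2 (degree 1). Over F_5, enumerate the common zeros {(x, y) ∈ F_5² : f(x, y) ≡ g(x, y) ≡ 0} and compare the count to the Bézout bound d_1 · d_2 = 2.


Common zeros: {(3, 3), (3, 4)}; count = 2; Bézout bound = 2.

deg(f) = 2, deg(g) = 1, so Bézout bound = 2.
Scan x ∈ F_5. For each x, list the y ∈ F_5 with f(x, y) ≡ 0 and those with g(x, y) ≡ 0 (mod 5); the common zeros in that column are the intersection.
  x = 0: f ≡ 0 at y ∈ ∅; g ≡ 0 at y ∈ ∅; common: ∅.
  x = 1: f ≡ 0 at y ∈ {1}; g ≡ 0 at y ∈ ∅; common: ∅.
  x = 2: f ≡ 0 at y ∈ ∅; g ≡ 0 at y ∈ ∅; common: ∅.
  x = 3: f ≡ 0 at y ∈ {3, 4}; g ≡ 0 at y ∈ {0, 1, 2, 3, 4}; common: {3, 4}.
  x = 4: f ≡ 0 at y ∈ {0, 2}; g ≡ 0 at y ∈ ∅; common: ∅.
Collecting: common zeros = {(3, 3), (3, 4)}, so the count is 2.
Comparison with the Bézout bound: 2 ≤ 2 = deg(f)·deg(g), as expected for curves with no common component (the bound is attained).


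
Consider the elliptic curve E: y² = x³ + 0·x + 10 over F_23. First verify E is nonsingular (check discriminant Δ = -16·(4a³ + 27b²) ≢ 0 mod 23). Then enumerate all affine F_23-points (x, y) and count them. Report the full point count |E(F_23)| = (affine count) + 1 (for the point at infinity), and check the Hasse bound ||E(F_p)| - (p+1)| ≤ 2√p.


Affine points = {(2, 8), (2, 15), (7, 10), (7, 13), (8, 4), (8, 19), (9, 7), (9, 16), (12, 6), (12, 17), (15, 2), (15, 21), (16, 9), (16, 14), (17, 1), (17, 22), (18, 0), (20, 11), (20, 12), (21, 5), (21, 18), (22, 3), (22, 20)}; affine count = 23; |E(F_23)| = 24.

Discriminant check: Δ ∝ 4a³ + 27b² = 4·0³ + 27·10² = 4·0 + 27·100 ≡ 9 (mod 23). Nonzero ⇒ E is nonsingular.
For each x ∈ F_23, compute rhs = x³ + 0·x + 10 mod 23, then count y ∈ F_23 with y² ≡ rhs.
  x = 0: rhs = 10, matching y values: none (0 points).
  x = 1: rhs = 11, matching y values: none (0 points).
  x = 2: rhs = 18, matching y values: 8, 15 (2 points).
  x = 3: rhs = 14, matching y values: none (0 points).
  x = 4: rhs = 5, matching y values: none (0 points).
  x = 5: rhs = 20, matching y values: none (0 points).
  x = 6: rhs = 19, matching y values: none (0 points).
  x = 7: rhs = 8, matching y values: 10, 13 (2 points).
  x = 8: rhs = 16, matching y values: 4, 19 (2 points).
  x = 9: rhs = 3, matching y values: 7, 16 (2 points).
  x = 10: rhs = 21, matching y values: none (0 points).
  x = 11: rhs = 7, matching y values: none (0 points).
  x = 12: rhs = 13, matching y values: 6, 17 (2 points).
  x = 13: rhs = 22, matching y values: none (0 points).
  x = 14: rhs = 17, matching y values: none (0 points).
  x = 15: rhs = 4, matching y values: 2, 21 (2 points).
  x = 16: rhs = 12, matching y values: 9, 14 (2 points).
  x = 17: rhs = 1, matching y values: 1, 22 (2 points).
  x = 18: rhs = 0, matching y values: 0 (1 points).
  x = 19: rhs = 15, matching y values: none (0 points).
  x = 20: rhs = 6, matching y values: 11, 12 (2 points).
  x = 21: rhs = 2, matching y values: 5, 18 (2 points).
  x = 22: rhs = 9, matching y values: 3, 20 (2 points).
Total affine count: 23.
Full point count |E(F_23)| = 23 + 1 = 24.
Hasse bound: |24 − (23+1)| = |0| = 0 ≤ 2√23 ≈ 9.5917 ✓.


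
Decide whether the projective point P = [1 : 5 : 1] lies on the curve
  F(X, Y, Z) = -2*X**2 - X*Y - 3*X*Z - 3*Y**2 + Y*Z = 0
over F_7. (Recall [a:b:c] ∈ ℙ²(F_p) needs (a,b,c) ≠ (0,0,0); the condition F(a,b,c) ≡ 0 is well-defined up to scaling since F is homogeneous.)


F(1,5,1) ≡ 4 (mod 7); P is NOT on the curve.

Evaluate F(1, 5, 1) term-by-term (mod 7).
  -2*X**2 ↦ -2·1·1·1 = -2
  -X*Y ↦ -1·1·5·1 = -5
  -3*X*Z ↦ -3·1·1·1 = -3
  -3*Y**2 ↦ -3·1·25·1 = -75
  Y*Z ↦ 1·1·5·1 = 5
Sum: F(1, 5, 1) = (-2) + (-5) + (-3) + (-75) + (5) = -80.
Reducing mod 7: -80 ≡ 4 (mod 7).
Since F(a, b, c) ≡ 4 ≠ 0 (mod 7), P does NOT lie on the curve.


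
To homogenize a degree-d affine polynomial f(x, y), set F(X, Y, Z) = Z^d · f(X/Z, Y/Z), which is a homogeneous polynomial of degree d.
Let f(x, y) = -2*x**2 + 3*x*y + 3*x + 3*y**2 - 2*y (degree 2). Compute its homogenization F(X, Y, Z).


F(X, Y, Z) = -2*X**2 + 3*X*Y + 3*X*Z + 3*Y**2 - 2*Y*Z

deg(f) = 2.
Substitute x = X/Z, y = Y/Z into f, then multiply by Z^2.
  monomial -2·x^2·y^0 ↦ -2·X^2·Y^0·Z^0.
  monomial 3·x^1·y^1 ↦ 3·X^1·Y^1·Z^0.
  monomial 3·x^1·y^0 ↦ 3·X^1·Y^0·Z^1.
  monomial 3·x^0·y^2 ↦ 3·X^0·Y^2·Z^0.
  monomial -2·x^0·y^1 ↦ -2·X^0·Y^1·Z^1.
Collecting: F(X, Y, Z) = -2*X**2 + 3*X*Y + 3*X*Z + 3*Y**2 - 2*Y*Z.


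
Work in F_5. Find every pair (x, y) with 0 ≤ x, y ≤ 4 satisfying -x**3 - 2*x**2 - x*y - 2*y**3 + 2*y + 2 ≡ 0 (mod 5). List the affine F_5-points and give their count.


Affine F_5-points: {(0, 2), (1, 2), (1, 4), (2, 2), (3, 3), (3, 4), (4, 4)}; count = 7.

For each of the 25 pairs (x, y) ∈ F_5², evaluate f(x, y) mod 5. Record the zeros.
  x = 0: [0↦2, 1↦2, 2↦0, 3↦4, 4↦2]  zeros at y ∈ {2}
  x = 1: [0↦4, 1↦3, 2↦0, 3↦3, 4↦0]  zeros at y ∈ {2, 4}
  x = 2: [0↦1, 1↦4, 2↦0, 3↦2, 4↦3]  zeros at y ∈ {2}
  x = 3: [0↦2, 1↦4, 2↦4, 3↦0, 4↦0]  zeros at y ∈ {3, 4}
  x = 4: [0↦1, 1↦2, 2↦1, 3↦1, 4↦0]  zeros at y ∈ {4}
Collecting zeros: affine points = {(0, 2), (1, 2), (1, 4), (2, 2), (3, 3), (3, 4), (4, 4)}.
Total count |C(F_5)_aff| = 7.


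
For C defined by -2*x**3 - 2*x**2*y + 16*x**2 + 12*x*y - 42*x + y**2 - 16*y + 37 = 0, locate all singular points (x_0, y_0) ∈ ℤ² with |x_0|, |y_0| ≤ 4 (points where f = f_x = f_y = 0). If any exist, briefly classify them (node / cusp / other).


Singular points: {(3, -1)}; classification: cusp.

Compute partial derivatives:
  f_x = -6*x**2 - 4*x*y + 32*x + 12*y - 42.
  f_y = -2*x**2 + 12*x + 2*y - 16.
Scan x_0 ∈ {−4, ..., 4}. For each x_0, f_y(x_0, y) is a polynomial in y; find its integer roots y ∈ {−4, ..., 4}, then test f_x and f at those candidates.
  x = -4: f_y(-4, y) = 2*y - 96; no integer root y with |y| ≤ 4.
  x = -3: f_y(-3, y) = 2*y - 70; no integer root y with |y| ≤ 4.
  x = -2: f_y(-2, y) = 2*y - 48; no integer root y with |y| ≤ 4.
  x = -1: f_y(-1, y) = 2*y - 30; no integer root y with |y| ≤ 4.
  x = 0: f_y(0, y) = 2*y - 16; no integer root y with |y| ≤ 4.
  x = 1: f_y(1, y) = 2*y - 6; vanishes at y ∈ {3}. (1, 3): f_x = 8 ≠ 0.
  x = 2: f_y(2, y) = 2*y; vanishes at y ∈ {0}. (2, 0): f_x = -2 ≠ 0.
  x = 3: f_y(3, y) = 2*y + 2; vanishes at y ∈ {-1}. (3, -1): f_x = 0, f = 0 — SINGULAR.
  x = 4: f_y(4, y) = 2*y; vanishes at y ∈ {0}. (4, 0): f_x = -10 ≠ 0.
Only singular point on the grid: (3, -1).
Classify: substitute x = 3 + u, y = -1 + v and expand: f = -2*u**3 - 2*u**2*v + v**2.
No constant or linear terms (consistent with a singular point). Quadratic part: v**2. Cubic part: -2*u**3 - 2*u**2*v.
The quadratic part v**2 is a perfect square, so there is a single (double) tangent line v = 0, i.e. y = -1. Restricting the cubic part to that line (v = 0) leaves -2*u**3 ≠ 0, so f is not divisible by v and the branch is v² ≈ 2*u**3 to lowest order — this is a cusp.
Classification: cusp.


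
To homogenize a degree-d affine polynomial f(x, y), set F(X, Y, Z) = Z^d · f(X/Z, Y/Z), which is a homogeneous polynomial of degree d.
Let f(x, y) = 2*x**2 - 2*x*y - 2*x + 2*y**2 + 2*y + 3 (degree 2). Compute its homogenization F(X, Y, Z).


F(X, Y, Z) = 2*X**2 - 2*X*Y - 2*X*Z + 2*Y**2 + 2*Y*Z + 3*Z**2

deg(f) = 2.
Substitute x = X/Z, y = Y/Z into f, then multiply by Z^2.
  monomial 2·x^2·y^0 ↦ 2·X^2·Y^0·Z^0.
  monomial -2·x^1·y^1 ↦ -2·X^1·Y^1·Z^0.
  monomial -2·x^1·y^0 ↦ -2·X^1·Y^0·Z^1.
  monomial 2·x^0·y^2 ↦ 2·X^0·Y^2·Z^0.
  monomial 2·x^0·y^1 ↦ 2·X^0·Y^1·Z^1.
  monomial 3·x^0·y^0 ↦ 3·X^0·Y^0·Z^2.
Collecting: F(X, Y, Z) = 2*X**2 - 2*X*Y - 2*X*Z + 2*Y**2 + 2*Y*Z + 3*Z**2.


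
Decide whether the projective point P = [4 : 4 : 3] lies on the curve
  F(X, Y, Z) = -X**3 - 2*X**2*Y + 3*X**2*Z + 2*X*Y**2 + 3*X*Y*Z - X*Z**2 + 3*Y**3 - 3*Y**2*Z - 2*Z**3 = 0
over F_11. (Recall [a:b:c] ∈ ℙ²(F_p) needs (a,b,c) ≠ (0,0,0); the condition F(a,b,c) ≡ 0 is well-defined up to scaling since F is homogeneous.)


F(4,4,3) ≡ 6 (mod 11); P is NOT on the curve.

Evaluate F(4, 4, 3) term-by-term (mod 11).
  -X**3 ↦ -1·64·1·1 = -64
  -2*X**2*Y ↦ -2·16·4·1 = -128
  3*X**2*Z ↦ 3·16·1·3 = 144
  2*X*Y**2 ↦ 2·4·16·1 = 128
  3*X*Y*Z ↦ 3·4·4·3 = 144
  -X*Z**2 ↦ -1·4·1·9 = -36
  3*Y**3 ↦ 3·1·64·1 = 192
  -3*Y**2*Z ↦ -3·1·16·3 = -144
  -2*Z**3 ↦ -2·1·1·27 = -54
Sum: F(4, 4, 3) = (-64) + (-128) + (144) + (128) + (144) + (-36) + (192) + (-144) + (-54) = 182.
Reducing mod 11: 182 ≡ 6 (mod 11).
Since F(a, b, c) ≡ 6 ≠ 0 (mod 11), P does NOT lie on the curve.


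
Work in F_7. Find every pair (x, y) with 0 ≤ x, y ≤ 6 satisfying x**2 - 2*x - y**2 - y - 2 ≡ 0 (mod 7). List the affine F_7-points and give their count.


Affine F_7-points: {(0, 3), (2, 3), (4, 2), (4, 4), (5, 2), (5, 4)}; count = 6.

For each of the 49 pairs (x, y) ∈ F_7², evaluate f(x, y) mod 7. Record the zeros.
  x = 0: [0↦5, 1↦3, 2↦6, 3↦0, 4↦6, 5↦3, 6↦5]  zeros at y ∈ {3}
  x = 1: [0↦4, 1↦2, 2↦5, 3↦6, 4↦5, 5↦2, 6↦4]  zeros at y ∈ ∅
  x = 2: [0↦5, 1↦3, 2↦6, 3↦0, 4↦6, 5↦3, 6↦5]  zeros at y ∈ {3}
  x = 3: [0↦1, 1↦6, 2↦2, 3↦3, 4↦2, 5↦6, 6↦1]  zeros at y ∈ ∅
  x = 4: [0↦6, 1↦4, 2↦0, 3↦1, 4↦0, 5↦4, 6↦6]  zeros at y ∈ {2, 4}
  x = 5: [0↦6, 1↦4, 2↦0, 3↦1, 4↦0, 5↦4, 6↦6]  zeros at y ∈ {2, 4}
  x = 6: [0↦1, 1↦6, 2↦2, 3↦3, 4↦2, 5↦6, 6↦1]  zeros at y ∈ ∅
Collecting zeros: affine points = {(0, 3), (2, 3), (4, 2), (4, 4), (5, 2), (5, 4)}.
Total count |C(F_7)_aff| = 6.


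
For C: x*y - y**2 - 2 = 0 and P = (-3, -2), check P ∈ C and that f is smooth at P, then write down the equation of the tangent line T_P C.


Tangent line at P: -2*x + y - 4 = 0.

Step 1: f(-3, -2) = 0, so P lies on C.
Step 2: partial derivatives
  f_x(x, y) = y, f_y(x, y) = x - 2*y.
  f_x(P) = -2, f_y(P) = 1 (gradient nonzero, so P is smooth).
Step 3: tangent line at P: -2·(x − -3) + 1·(y − -2) = 0.
Expanding: -2*x + y - 4 = 0.


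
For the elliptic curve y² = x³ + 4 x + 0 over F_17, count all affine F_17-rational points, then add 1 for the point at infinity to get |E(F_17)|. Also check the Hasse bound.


Affine points = {(0, 0), (2, 4), (2, 13), (5, 3), (5, 14), (6, 6), (6, 11), (8, 0), (9, 0), (11, 7), (11, 10), (12, 5), (12, 12), (15, 1), (15, 16)}; affine count = 15; |E(F_17)| = 16.

Discriminant check: Δ ∝ 4a³ + 27b² = 4·4³ + 27·0² = 4·64 + 27·0 ≡ 1 (mod 17). Nonzero ⇒ E is nonsingular.
For each x ∈ F_17, compute rhs = x³ + 4·x + 0 mod 17, then count y ∈ F_17 with y² ≡ rhs.
  x = 0: rhs = 0, matching y values: 0 (1 points).
  x = 1: rhs = 5, matching y values: none (0 points).
  x = 2: rhs = 16, matching y values: 4, 13 (2 points).
  x = 3: rhs = 5, matching y values: none (0 points).
  x = 4: rhs = 12, matching y values: none (0 points).
  x = 5: rhs = 9, matching y values: 3, 14 (2 points).
  x = 6: rhs = 2, matching y values: 6, 11 (2 points).
  x = 7: rhs = 14, matching y values: none (0 points).
  x = 8: rhs = 0, matching y values: 0 (1 points).
  x = 9: rhs = 0, matching y values: 0 (1 points).
  x = 10: rhs = 3, matching y values: none (0 points).
  x = 11: rhs = 15, matching y values: 7, 10 (2 points).
  x = 12: rhs = 8, matching y values: 5, 12 (2 points).
  x = 13: rhs = 5, matching y values: none (0 points).
  x = 14: rhs = 12, matching y values: none (0 points).
  x = 15: rhs = 1, matching y values: 1, 16 (2 points).
  x = 16: rhs = 12, matching y values: none (0 points).
Total affine count: 15.
Full point count |E(F_17)| = 15 + 1 = 16.
Hasse bound: |16 − (17+1)| = |-2| = 2 ≤ 2√17 ≈ 8.2462 ✓.
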